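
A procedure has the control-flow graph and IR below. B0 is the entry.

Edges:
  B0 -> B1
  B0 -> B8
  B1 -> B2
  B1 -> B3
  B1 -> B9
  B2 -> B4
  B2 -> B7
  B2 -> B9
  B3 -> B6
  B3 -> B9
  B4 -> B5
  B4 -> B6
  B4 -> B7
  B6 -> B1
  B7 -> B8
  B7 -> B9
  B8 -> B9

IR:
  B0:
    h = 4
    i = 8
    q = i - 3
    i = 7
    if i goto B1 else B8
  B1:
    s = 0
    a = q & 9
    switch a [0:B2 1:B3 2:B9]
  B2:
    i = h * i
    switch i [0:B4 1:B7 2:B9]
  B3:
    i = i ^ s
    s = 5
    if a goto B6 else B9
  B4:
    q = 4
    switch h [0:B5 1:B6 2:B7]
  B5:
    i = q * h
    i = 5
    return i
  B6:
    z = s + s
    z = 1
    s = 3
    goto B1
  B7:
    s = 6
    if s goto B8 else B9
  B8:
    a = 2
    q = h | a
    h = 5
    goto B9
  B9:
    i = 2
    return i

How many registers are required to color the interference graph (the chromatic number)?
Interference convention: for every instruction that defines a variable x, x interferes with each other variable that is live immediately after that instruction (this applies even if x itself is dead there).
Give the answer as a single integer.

Answer: 5

Working:
Per-block:
  B0 def {h,i,q} use ∅
  B1 def {a,s} use {q}
  B2 def {i} use {h,i}
  B3 def {i,s} use {a,i,s}
  B4 def {q} use {h}
  B5 def {i} use {h,q}
  B6 def {s,z} use {s}
  B7 def {s} use ∅
  B8 def {a,h,q} use {h}
  B9 def {i} use ∅

Live sets:
  B0 li=∅ lo={h,i,q}
  B1 li={h,i,q} lo={a,h,i,q,s}
  B2 li={h,i,s} lo={h,i,s}
  B3 li={a,h,i,q,s} lo={h,i,q,s}
  B4 li={h,i,s} lo={h,i,q,s}
  B5 li={h,q} lo=∅
  B6 li={h,i,q,s} lo={h,i,q}
  B7 li={h} lo={h}
  B8 li={h} lo=∅
  B9 li=∅ lo=∅

Interfere edges:
  a: {h,i,q,s}
  h: {a,i,q,s,z}
  i: {a,h,q,s,z}
  q: {a,h,i,s,z}
  s: {a,h,i,q}
  z: {h,i,q}

Chromatic number:
  {a,h,i,q,s} pairwise interfere (5-clique) ⇒ χ ≥ 5
  5-colouring: r0={h}  r1={i}  r2={q}  r3={a,z}  r4={s}
  χ = 5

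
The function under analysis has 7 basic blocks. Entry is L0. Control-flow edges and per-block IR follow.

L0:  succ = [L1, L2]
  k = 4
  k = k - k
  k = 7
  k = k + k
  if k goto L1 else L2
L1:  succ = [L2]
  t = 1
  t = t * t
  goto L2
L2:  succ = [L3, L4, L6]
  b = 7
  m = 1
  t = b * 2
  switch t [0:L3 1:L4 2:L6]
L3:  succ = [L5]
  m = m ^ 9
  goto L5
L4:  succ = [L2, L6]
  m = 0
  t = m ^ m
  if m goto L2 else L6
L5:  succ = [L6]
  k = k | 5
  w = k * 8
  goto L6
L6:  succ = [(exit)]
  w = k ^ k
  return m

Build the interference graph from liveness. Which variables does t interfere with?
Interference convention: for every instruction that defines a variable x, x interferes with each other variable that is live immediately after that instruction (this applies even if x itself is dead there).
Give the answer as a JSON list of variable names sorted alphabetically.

Block summaries:
  L0: def={k} ue=∅
  L1: def={t} ue=∅
  L2: def={b,m,t} ue=∅
  L3: def={m} ue={m}
  L4: def={m,t} ue=∅
  L5: def={k,w} ue={k}
  L6: def={w} ue={k,m}

Backward fixpoint:
  L0 li=∅ lo={k}
  L1 li={k} lo={k}
  L2 li={k} lo={k,m}
  L3 li={k,m} lo={k,m}
  L4 li={k} lo={k,m}
  L5 li={k,m} lo={k,m}
  L6 li={k,m} lo=∅

Conflict graph:
  b↔{k,m}
  k↔{b,m,t,w}
  m↔{b,k,t,w}
  t↔{k,m}
  w↔{k,m}

N(t) = ["k", "m"]

Answer: ["k", "m"]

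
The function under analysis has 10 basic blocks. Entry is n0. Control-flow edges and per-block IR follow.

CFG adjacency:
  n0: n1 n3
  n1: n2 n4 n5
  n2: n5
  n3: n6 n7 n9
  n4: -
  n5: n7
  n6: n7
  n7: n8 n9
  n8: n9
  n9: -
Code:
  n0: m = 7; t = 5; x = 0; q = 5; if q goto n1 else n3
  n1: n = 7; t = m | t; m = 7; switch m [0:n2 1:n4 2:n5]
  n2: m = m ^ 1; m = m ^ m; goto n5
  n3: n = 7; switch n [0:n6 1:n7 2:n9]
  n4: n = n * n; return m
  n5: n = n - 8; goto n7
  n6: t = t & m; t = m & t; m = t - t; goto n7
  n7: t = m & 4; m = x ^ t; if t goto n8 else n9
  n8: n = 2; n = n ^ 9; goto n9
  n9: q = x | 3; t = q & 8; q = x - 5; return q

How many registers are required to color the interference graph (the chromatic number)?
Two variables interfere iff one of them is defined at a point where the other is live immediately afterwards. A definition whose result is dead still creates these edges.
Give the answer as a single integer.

def/use:
  n0 def {m,q,t,x} use ∅
  n1 def {m,n,t} use {m,t}
  n2 def {m} use {m}
  n3 def {n} use ∅
  n4 def {n} use {m,n}
  n5 def {n} use {n}
  n6 def {m,t} use {m,t}
  n7 def {m,t} use {m,x}
  n8 def {n} use ∅
  n9 def {q,t} use {x}

Liveness:
  live n0: ∅→{m,t,x}
  live n1: {m,t,x}→{m,n,x}
  live n2: {m,n,x}→{m,n,x}
  live n3: {m,t,x}→{m,t,x}
  live n4: {m,n}→∅
  live n5: {m,n,x}→{m,x}
  live n6: {m,t,x}→{m,x}
  live n7: {m,x}→{x}
  live n8: {x}→{x}
  live n9: {x}→∅

Interference:
  m — {n,q,t,x}
  n — {m,t,x}
  q — {m,t,x}
  t — {m,n,q,x}
  x — {m,n,q,t}

Colouring:
  clique {m,n,t,x} ⇒ need ≥ 4
  assign m→c0 n→c3 q→c3 t→c1 x→c2 — no edge inside a register ⇒ χ ≤ 4
  χ = 4

Answer: 4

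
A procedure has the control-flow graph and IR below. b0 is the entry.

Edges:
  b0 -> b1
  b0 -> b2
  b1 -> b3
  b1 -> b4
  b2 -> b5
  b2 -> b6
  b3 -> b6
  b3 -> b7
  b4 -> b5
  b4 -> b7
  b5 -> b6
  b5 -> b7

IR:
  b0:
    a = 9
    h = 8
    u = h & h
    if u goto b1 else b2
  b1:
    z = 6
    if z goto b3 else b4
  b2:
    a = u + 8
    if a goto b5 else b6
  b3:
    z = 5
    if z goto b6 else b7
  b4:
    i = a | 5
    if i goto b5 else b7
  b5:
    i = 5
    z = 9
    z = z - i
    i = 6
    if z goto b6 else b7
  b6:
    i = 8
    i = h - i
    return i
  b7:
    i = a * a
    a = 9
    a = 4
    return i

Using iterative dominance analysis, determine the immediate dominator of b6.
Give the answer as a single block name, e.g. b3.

idom tree: b1←b0 b2←b0 b3←b1 b4←b1 b5←b0 b6←b0 b7←b0
Dom at joins:
  b5: preds {b2,b4}: {b0,b2} ∩ {b0,b1,b4} = {b0}; idom=b0
  b6: preds {b2,b3,b5}: {b0,b2} ∩ {b0,b1,b3} ∩ {b0,b5} = {b0}; idom=b0
  b7: preds {b3,b4,b5}: {b0,b1,b3} ∩ {b0,b1,b4} ∩ {b0,b5} = {b0}; idom=b0

idom(b6) = b0

Answer: b0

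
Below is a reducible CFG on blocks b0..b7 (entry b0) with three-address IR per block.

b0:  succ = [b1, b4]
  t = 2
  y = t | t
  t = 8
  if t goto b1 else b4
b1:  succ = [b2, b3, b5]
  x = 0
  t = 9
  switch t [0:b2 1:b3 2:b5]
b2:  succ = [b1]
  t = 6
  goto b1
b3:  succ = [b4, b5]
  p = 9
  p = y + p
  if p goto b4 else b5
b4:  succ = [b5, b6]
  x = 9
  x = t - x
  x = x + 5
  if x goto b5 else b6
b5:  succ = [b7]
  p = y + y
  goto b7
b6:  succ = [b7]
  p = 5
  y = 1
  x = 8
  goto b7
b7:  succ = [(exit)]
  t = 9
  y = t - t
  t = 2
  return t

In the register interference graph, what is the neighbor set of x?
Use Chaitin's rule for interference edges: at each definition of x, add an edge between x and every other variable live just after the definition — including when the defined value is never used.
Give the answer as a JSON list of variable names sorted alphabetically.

Block summaries:
  b0 def {t,y} use ∅
  b1 def {t,x} use ∅
  b2 def {t} use ∅
  b3 def {p} use {y}
  b4 def {x} use {t}
  b5 def {p} use {y}
  b6 def {p,x,y} use ∅
  b7 def {t,y} use ∅

Live sets:
  b0 li=∅ lo={t,y}
  b1 li={y} lo={t,y}
  b2 li={y} lo={y}
  b3 li={t,y} lo={t,y}
  b4 li={t,y} lo={y}
  b5 li={y} lo=∅
  b6 li=∅ lo=∅
  b7 li=∅ lo=∅

Conflict graph:
  p: {t,y}
  t: {p,x,y}
  x: {t,y}
  y: {p,t,x}

N(x) = ["t", "y"]

Answer: ["t", "y"]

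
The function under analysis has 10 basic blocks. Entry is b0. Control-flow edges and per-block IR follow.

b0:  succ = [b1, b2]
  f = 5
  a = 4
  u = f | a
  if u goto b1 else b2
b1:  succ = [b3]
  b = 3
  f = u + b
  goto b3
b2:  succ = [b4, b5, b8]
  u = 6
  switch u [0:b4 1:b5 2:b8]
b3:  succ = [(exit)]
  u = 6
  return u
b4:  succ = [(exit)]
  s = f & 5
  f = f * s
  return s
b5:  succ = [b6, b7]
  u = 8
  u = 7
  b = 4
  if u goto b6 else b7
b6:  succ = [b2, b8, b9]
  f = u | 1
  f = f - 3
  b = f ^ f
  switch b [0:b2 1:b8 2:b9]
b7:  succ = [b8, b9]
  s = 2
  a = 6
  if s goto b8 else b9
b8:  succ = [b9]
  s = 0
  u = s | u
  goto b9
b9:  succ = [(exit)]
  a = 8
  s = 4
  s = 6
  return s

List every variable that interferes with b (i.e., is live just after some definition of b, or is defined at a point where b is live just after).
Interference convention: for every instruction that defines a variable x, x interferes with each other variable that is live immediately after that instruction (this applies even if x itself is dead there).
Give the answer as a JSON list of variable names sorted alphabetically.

Answer: ["f", "u"]

Working:
Per-block:
  b0: def={a,f,u} ue=∅
  b1: def={b,f} ue={u}
  b2: def={u} ue=∅
  b3: def={u} ue=∅
  b4: def={f,s} ue={f}
  b5: def={b,u} ue=∅
  b6: def={b,f} ue={u}
  b7: def={a,s} ue=∅
  b8: def={s,u} ue={u}
  b9: def={a,s} ue=∅

Backward fixpoint:
  b0: in=∅ out={f,u}
  b1: in={u} out=∅
  b2: in={f} out={f,u}
  b3: in=∅ out=∅
  b4: in={f} out=∅
  b5: in=∅ out={u}
  b6: in={u} out={f,u}
  b7: in={u} out={u}
  b8: in={u} out=∅
  b9: in=∅ out=∅

Conflict graph:
  a: {f,s,u}
  b: {f,u}
  f: {a,b,s,u}
  s: {a,f,u}
  u: {a,b,f,s}

N(b) = ["f", "u"]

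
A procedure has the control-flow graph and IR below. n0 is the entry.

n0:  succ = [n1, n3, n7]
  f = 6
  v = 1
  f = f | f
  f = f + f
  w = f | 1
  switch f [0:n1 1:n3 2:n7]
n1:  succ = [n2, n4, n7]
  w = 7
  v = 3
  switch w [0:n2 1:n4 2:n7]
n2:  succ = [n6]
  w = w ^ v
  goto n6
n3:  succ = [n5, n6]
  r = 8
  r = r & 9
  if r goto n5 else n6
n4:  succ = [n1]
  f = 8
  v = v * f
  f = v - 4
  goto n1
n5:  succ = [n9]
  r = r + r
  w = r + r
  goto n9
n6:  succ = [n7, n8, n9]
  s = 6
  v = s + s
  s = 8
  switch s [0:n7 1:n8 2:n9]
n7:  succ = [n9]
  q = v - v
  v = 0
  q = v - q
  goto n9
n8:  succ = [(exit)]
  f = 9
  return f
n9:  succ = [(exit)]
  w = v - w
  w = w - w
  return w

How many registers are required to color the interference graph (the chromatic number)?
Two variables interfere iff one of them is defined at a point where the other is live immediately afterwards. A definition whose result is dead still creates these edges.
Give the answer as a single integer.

def/use:
  n0: {f,v,w} / ∅
  n1: {v,w} / ∅
  n2: {w} / {v,w}
  n3: {r} / ∅
  n4: {f,v} / {v}
  n5: {r,w} / {r}
  n6: {s,v} / ∅
  n7: {q,v} / {v}
  n8: {f} / ∅
  n9: {w} / {v,w}

Liveness:
  live n0: ∅→{v,w}
  live n1: ∅→{v,w}
  live n2: {v,w}→{w}
  live n3: {v,w}→{r,v,w}
  live n4: {v}→∅
  live n5: {r,v}→{v,w}
  live n6: {w}→{v,w}
  live n7: {v,w}→{v,w}
  live n8: ∅→∅
  live n9: {v,w}→∅

Interference:
  f: {v,w}
  q: {v,w}
  r: {v,w}
  s: {v,w}
  v: {f,q,r,s,w}
  w: {f,q,r,s,v}

Registers:
  lower bound: {f,v,w} mutually conflict ⇒ χ ≥ 3
  assign f→c2 q→c2 r→c2 s→c2 v→c0 w→c1 — no edge inside a register ⇒ χ ≤ 3
  χ = 3

Answer: 3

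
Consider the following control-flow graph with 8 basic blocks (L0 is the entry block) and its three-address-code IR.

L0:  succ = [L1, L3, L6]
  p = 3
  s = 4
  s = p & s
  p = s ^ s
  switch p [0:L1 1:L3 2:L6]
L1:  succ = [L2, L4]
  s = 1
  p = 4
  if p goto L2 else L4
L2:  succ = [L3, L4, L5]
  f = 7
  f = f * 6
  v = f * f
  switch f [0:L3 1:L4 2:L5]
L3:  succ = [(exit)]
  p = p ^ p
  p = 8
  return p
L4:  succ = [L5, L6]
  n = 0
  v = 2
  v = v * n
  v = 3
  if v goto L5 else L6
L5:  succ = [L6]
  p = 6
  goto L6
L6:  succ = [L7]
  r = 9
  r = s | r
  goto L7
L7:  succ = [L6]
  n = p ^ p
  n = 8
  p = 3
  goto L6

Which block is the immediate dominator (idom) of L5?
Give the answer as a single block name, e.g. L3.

Answer: L1

Working:
idom tree: L1←L0 L2←L1 L3←L0 L4←L1 L5←L1 L6←L0 L7←L6
Dom∩ at merges:
  L3: preds {L0,L2}: {L0} ∩ {L0,L1,L2} = {L0}; idom=L0
  L4: preds {L1,L2}: {L0,L1} ∩ {L0,L1,L2} = {L0,L1}; idom=L1
  L5: preds {L2,L4}: {L0,L1,L2} ∩ {L0,L1,L4} = {L0,L1}; idom=L1
  L6: preds {L0,L4,L5,L7}: {L0} ∩ {L0,L1,L4} ∩ {L0,L1,L5} ∩ {L0,L6,L7} = {L0}; idom=L0

idom(L5) = L1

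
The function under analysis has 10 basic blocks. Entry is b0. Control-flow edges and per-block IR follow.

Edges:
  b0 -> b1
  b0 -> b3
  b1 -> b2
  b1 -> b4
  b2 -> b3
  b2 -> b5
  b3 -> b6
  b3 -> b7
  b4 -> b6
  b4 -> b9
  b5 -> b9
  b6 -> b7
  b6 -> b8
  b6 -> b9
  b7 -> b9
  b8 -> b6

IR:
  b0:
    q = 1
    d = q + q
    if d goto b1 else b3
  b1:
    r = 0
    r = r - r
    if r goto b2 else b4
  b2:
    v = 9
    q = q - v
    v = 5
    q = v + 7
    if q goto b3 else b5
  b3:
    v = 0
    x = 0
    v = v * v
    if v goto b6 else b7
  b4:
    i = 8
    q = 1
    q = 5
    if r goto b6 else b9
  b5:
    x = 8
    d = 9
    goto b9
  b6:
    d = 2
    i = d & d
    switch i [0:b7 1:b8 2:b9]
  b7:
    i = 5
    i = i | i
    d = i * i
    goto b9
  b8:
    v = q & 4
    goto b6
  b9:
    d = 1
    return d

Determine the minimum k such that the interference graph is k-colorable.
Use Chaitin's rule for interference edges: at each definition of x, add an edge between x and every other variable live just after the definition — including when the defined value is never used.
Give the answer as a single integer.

Answer: 3

Working:
Block summaries:
  b0 def {d,q} use ∅
  b1 def {r} use ∅
  b2 def {q,v} use {q}
  b3 def {v,x} use ∅
  b4 def {i,q} use {r}
  b5 def {d,x} use ∅
  b6 def {d,i} use ∅
  b7 def {d,i} use ∅
  b8 def {v} use {q}
  b9 def {d} use ∅

Live sets:
  b0 li=∅ lo={q}
  b1 li={q} lo={q,r}
  b2 li={q} lo={q}
  b3 li={q} lo={q}
  b4 li={r} lo={q}
  b5 li=∅ lo=∅
  b6 li={q} lo={q}
  b7 li=∅ lo=∅
  b8 li={q} lo={q}
  b9 li=∅ lo=∅

Interfere edges:
  d: {q}
  i: {q,r}
  q: {d,i,r,v,x}
  r: {i,q}
  v: {q,x}
  x: {q,v}

Colouring:
  clique {i,q,r} ⇒ need ≥ 3
  3-colouring: R0={q}  R1={d,i,v}  R2={r,x}
  χ = 3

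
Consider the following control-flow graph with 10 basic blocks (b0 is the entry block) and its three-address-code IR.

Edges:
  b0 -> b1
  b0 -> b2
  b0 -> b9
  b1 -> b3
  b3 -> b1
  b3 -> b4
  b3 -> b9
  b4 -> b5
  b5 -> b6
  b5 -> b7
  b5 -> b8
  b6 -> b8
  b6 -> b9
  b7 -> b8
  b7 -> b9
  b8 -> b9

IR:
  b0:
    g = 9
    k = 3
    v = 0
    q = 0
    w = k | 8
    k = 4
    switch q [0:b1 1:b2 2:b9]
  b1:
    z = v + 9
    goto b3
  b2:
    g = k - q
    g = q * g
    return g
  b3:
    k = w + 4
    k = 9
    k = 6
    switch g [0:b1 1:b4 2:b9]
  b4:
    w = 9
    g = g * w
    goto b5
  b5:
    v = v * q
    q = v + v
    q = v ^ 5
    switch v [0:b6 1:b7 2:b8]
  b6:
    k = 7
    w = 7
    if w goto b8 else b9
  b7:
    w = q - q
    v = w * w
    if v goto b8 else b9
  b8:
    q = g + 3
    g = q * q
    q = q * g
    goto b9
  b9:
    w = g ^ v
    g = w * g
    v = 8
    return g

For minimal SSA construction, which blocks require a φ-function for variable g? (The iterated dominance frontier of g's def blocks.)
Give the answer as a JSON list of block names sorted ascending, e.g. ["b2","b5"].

idom tree: b1←b0 b2←b0 b3←b1 b4←b3 b5←b4 b6←b5 b7←b5 b8←b5 b9←b0
Dom at joins:
  b1: preds {b0,b3}: {b0} ∩ {b0,b1,b3} = {b0}; idom=b0
  b8: preds {b5,b6,b7}: {b0,b1,b3,b4,b5} ∩ {b0,b1,b3,b4,b5,b6} ∩ {b0,b1,b3,b4,b5,b7} = {b0,b1,b3,b4,b5}; idom=b5
  b9: preds {b0,b3,b6,b7,b8}: {b0} ∩ {b0,b1,b3} ∩ {b0,b1,b3,b4,b5,b6} ∩ {b0,b1,b3,b4,b5,b7} ∩ {b0,b1,b3,b4,b5,b8} = {b0}; idom=b0

DF walk-up:
  b1←b0: walk · to b0
  b1←b3: walk b3→b1 to b0
  b8←b5: walk · to b5
  b8←b6: walk b6 to b5
  b8←b7: walk b7 to b5
  b9←b0: walk · to b0
  b9←b3: walk b3→b1 to b0
  b9←b6: walk b6→b5→b4→b3→b1 to b0
  b9←b7: walk b7→b5→b4→b3→b1 to b0
  b9←b8: walk b8→b5→b4→b3→b1 to b0
  b0 → ∅
  b1 → {b1,b9}
  b2 → ∅
  b3 → {b1,b9}
  b4 → {b9}
  b5 → {b9}
  b6 → {b8,b9}
  b7 → {b8,b9}
  b8 → {b9}
  b9 → ∅

φ for g: defs {b0,b2,b4,b8,b9}
  DF⁺ = {b9}

Answer: ["b9"]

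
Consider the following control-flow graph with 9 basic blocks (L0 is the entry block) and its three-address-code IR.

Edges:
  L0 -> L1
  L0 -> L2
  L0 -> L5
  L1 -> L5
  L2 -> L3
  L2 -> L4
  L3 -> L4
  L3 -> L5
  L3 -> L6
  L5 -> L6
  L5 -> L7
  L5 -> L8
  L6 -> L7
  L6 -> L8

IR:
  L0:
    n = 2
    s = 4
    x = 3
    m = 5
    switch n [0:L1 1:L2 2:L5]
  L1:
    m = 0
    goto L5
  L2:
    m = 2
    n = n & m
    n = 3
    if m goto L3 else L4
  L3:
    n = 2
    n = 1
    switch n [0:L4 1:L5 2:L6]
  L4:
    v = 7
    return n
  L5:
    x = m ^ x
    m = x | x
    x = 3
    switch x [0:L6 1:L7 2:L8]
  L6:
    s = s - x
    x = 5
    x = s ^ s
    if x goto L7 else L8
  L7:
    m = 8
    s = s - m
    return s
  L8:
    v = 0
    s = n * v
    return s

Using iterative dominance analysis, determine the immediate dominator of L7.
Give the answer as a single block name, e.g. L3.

Answer: L0

Analysis:
idom tree: L1←L0 L2←L0 L3←L2 L4←L2 L5←L0 L6←L0 L7←L0 L8←L0
Dom at joins:
  L4: preds {L2,L3}: {L0,L2} ∩ {L0,L2,L3} = {L0,L2}; idom=L2
  L5: preds {L0,L1,L3}: {L0} ∩ {L0,L1} ∩ {L0,L2,L3} = {L0}; idom=L0
  L6: preds {L3,L5}: {L0,L2,L3} ∩ {L0,L5} = {L0}; idom=L0
  L7: preds {L5,L6}: {L0,L5} ∩ {L0,L6} = {L0}; idom=L0
  L8: preds {L5,L6}: {L0,L5} ∩ {L0,L6} = {L0}; idom=L0

idom(L7) = L0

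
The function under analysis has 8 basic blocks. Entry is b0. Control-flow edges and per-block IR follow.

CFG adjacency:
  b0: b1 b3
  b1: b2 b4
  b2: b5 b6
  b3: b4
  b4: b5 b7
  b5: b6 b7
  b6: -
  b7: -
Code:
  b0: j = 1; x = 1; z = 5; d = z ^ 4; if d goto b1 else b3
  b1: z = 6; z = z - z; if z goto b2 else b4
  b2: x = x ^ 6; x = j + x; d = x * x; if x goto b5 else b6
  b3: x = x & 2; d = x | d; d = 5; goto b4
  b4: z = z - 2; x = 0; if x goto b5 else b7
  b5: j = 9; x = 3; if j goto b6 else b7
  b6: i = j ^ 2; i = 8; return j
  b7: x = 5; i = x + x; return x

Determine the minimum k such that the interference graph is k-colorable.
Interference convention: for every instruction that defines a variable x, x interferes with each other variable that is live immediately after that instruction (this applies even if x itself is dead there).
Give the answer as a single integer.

Per-block:
  b0 def {d,j,x,z} use ∅
  b1 def {z} use ∅
  b2 def {d,x} use {j,x}
  b3 def {d,x} use {d,x}
  b4 def {x,z} use {z}
  b5 def {j,x} use ∅
  b6 def {i} use {j}
  b7 def {i,x} use ∅

Liveness:
  b0 li=∅ lo={d,j,x,z}
  b1 li={j,x} lo={j,x,z}
  b2 li={j,x} lo={j}
  b3 li={d,x,z} lo={z}
  b4 li={z} lo=∅
  b5 li=∅ lo={j}
  b6 li={j} lo=∅
  b7 li=∅ lo=∅

Interference:
  d↔{j,x,z}
  i↔{j,x}
  j↔{d,i,x,z}
  x↔{d,i,j,z}
  z↔{d,j,x}

Registers:
  clique {d,j,x,z} ⇒ need ≥ 4
  4-colouring: r0={j}  r1={x}  r2={d,i}  r3={z}
  χ = 4

Answer: 4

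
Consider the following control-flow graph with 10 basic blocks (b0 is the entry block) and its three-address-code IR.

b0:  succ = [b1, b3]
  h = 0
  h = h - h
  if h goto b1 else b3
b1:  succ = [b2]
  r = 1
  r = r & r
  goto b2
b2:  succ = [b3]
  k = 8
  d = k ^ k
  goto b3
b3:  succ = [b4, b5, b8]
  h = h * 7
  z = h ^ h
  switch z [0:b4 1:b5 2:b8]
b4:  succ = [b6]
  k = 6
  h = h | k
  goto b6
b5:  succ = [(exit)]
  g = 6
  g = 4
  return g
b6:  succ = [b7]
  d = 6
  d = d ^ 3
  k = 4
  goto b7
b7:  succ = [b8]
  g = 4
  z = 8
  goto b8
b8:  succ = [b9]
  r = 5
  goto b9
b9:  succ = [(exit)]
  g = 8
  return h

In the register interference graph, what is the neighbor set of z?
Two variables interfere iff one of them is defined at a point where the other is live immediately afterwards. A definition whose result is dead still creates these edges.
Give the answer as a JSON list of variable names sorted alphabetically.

Block summaries:
  b0: {h} / ∅
  b1: {r} / ∅
  b2: {d,k} / ∅
  b3: {h,z} / {h}
  b4: {h,k} / {h}
  b5: {g} / ∅
  b6: {d,k} / ∅
  b7: {g,z} / ∅
  b8: {r} / ∅
  b9: {g} / {h}

Backward fixpoint:
  b0 li=∅ lo={h}
  b1 li={h} lo={h}
  b2 li={h} lo={h}
  b3 li={h} lo={h}
  b4 li={h} lo={h}
  b5 li=∅ lo=∅
  b6 li={h} lo={h}
  b7 li={h} lo={h}
  b8 li={h} lo={h}
  b9 li={h} lo=∅

Conflict graph:
  d: {h}
  g: {h}
  h: {d,g,k,r,z}
  k: {h}
  r: {h}
  z: {h}

N(z) = ["h"]

Answer: ["h"]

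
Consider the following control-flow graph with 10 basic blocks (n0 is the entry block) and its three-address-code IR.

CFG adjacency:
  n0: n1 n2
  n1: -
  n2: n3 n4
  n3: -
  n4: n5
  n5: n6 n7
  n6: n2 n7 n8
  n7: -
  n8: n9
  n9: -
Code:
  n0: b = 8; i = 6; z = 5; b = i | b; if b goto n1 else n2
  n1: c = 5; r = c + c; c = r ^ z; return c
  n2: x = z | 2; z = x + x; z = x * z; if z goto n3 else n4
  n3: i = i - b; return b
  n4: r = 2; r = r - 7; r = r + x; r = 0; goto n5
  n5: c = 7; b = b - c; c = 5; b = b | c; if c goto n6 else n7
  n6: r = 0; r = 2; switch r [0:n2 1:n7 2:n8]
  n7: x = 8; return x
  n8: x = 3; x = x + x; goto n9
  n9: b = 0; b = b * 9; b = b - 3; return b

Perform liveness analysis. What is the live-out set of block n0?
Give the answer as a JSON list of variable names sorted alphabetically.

def/use:
  n0 def {b,i,z} use ∅
  n1 def {c,r} use {z}
  n2 def {x,z} use {z}
  n3 def {i} use {b,i}
  n4 def {r} use {x}
  n5 def {b,c} use {b}
  n6 def {r} use ∅
  n7 def {x} use ∅
  n8 def {x} use ∅
  n9 def {b} use ∅

Live sets:
  n0 li=∅ lo={b,i,z}
  n1 li={z} lo=∅
  n2 li={b,i,z} lo={b,i,x,z}
  n3 li={b,i} lo=∅
  n4 li={b,i,x,z} lo={b,i,z}
  n5 li={b,i,z} lo={b,i,z}
  n6 li={b,i,z} lo={b,i,z}
  n7 li=∅ lo=∅
  n8 li=∅ lo=∅
  n9 li=∅ lo=∅

live-out(n0) = ["b", "i", "z"]

Answer: ["b", "i", "z"]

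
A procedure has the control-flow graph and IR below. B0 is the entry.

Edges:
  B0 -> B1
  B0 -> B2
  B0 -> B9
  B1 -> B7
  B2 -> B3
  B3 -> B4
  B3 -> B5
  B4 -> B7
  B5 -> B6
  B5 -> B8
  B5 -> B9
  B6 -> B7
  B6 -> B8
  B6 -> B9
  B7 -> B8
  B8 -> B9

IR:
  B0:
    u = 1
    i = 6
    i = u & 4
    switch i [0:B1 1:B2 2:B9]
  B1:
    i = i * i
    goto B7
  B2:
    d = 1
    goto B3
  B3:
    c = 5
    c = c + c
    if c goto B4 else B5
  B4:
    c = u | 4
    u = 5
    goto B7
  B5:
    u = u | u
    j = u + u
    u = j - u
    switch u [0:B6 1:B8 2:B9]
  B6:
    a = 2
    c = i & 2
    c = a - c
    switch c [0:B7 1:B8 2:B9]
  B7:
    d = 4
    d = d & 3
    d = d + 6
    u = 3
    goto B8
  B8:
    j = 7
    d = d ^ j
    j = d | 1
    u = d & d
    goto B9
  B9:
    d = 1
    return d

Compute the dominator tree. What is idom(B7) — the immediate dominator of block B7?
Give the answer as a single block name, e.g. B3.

Answer: B0

Analysis:
idom tree: B1←B0 B2←B0 B3←B2 B4←B3 B5←B3 B6←B5 B7←B0 B8←B0 B9←B0
Dom at joins:
  B7: preds {B1,B4,B6}: {B0,B1} ∩ {B0,B2,B3,B4} ∩ {B0,B2,B3,B5,B6} = {B0}; idom=B0
  B8: preds {B5,B6,B7}: {B0,B2,B3,B5} ∩ {B0,B2,B3,B5,B6} ∩ {B0,B7} = {B0}; idom=B0
  B9: preds {B0,B5,B6,B8}: {B0} ∩ {B0,B2,B3,B5} ∩ {B0,B2,B3,B5,B6} ∩ {B0,B8} = {B0}; idom=B0

idom(B7) = B0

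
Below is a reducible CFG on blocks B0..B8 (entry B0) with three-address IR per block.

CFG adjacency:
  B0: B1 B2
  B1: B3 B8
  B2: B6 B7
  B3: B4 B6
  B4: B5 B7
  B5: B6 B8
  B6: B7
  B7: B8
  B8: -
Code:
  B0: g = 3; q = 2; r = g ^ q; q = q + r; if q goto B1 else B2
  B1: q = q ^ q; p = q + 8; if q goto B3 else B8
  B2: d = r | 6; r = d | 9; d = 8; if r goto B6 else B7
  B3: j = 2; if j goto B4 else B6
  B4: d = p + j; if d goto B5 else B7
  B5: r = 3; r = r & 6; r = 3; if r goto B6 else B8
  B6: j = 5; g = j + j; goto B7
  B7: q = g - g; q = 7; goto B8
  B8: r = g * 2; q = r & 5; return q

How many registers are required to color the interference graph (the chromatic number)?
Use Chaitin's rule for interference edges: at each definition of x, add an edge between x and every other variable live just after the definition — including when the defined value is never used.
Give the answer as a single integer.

Answer: 3

Working:
Per-block:
  B0: {g,q,r} / ∅
  B1: {p,q} / {q}
  B2: {d,r} / {r}
  B3: {j} / ∅
  B4: {d} / {j,p}
  B5: {r} / ∅
  B6: {g,j} / ∅
  B7: {q} / {g}
  B8: {q,r} / {g}

Liveness:
  live B0: ∅→{g,q,r}
  live B1: {g,q}→{g,p}
  live B2: {g,r}→{g}
  live B3: {g,p}→{g,j,p}
  live B4: {g,j,p}→{g}
  live B5: {g}→{g}
  live B6: ∅→{g}
  live B7: {g}→{g}
  live B8: {g}→∅

Interference:
  d — {g,r}
  g — {d,j,p,q,r}
  j — {g,p}
  p — {g,j,q}
  q — {g,p,r}
  r — {d,g,q}

Registers:
  clique {d,g,r} ⇒ need ≥ 3
  assign d→r2 g→r0 j→r2 p→r1 q→r2 r→r1 — no edge inside a register ⇒ χ ≤ 3
  χ = 3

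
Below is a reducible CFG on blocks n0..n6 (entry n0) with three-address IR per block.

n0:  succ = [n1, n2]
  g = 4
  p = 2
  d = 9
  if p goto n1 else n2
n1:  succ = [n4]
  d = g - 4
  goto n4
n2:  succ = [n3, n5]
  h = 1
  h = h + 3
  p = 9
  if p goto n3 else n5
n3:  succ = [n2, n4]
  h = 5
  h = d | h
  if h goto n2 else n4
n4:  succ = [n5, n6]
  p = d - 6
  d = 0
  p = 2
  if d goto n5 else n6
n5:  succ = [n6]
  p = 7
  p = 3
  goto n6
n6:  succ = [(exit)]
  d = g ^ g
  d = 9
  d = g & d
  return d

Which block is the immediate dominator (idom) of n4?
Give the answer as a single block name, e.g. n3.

Answer: n0

Working:
idom tree: n1←n0 n2←n0 n3←n2 n4←n0 n5←n0 n6←n0
Dom∩ at merges:
  n2: preds {n0,n3}: {n0} ∩ {n0,n2,n3} = {n0}; idom=n0
  n4: preds {n1,n3}: {n0,n1} ∩ {n0,n2,n3} = {n0}; idom=n0
  n5: preds {n2,n4}: {n0,n2} ∩ {n0,n4} = {n0}; idom=n0
  n6: preds {n4,n5}: {n0,n4} ∩ {n0,n5} = {n0}; idom=n0

idom(n4) = n0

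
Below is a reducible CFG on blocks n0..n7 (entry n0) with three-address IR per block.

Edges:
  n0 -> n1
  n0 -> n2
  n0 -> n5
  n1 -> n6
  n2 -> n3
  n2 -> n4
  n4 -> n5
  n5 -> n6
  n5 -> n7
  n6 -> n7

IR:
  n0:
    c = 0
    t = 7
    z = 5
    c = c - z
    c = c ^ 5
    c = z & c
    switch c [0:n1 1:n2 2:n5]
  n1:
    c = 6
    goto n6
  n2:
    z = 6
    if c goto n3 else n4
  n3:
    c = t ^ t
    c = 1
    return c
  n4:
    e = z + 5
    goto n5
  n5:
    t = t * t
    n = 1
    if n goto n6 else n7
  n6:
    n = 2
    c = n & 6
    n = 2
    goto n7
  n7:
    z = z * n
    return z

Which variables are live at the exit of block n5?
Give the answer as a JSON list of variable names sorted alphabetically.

Block summaries:
  n0: def={c,t,z} ue=∅
  n1: def={c} ue=∅
  n2: def={z} ue={c}
  n3: def={c} ue={t}
  n4: def={e} ue={z}
  n5: def={n,t} ue={t}
  n6: def={c,n} ue=∅
  n7: def={z} ue={n,z}

Liveness:
  live n0: ∅→{c,t,z}
  live n1: {z}→{z}
  live n2: {c,t}→{t,z}
  live n3: {t}→∅
  live n4: {t,z}→{t,z}
  live n5: {t,z}→{n,z}
  live n6: {z}→{n,z}
  live n7: {n,z}→∅

live-out(n5) = ["n", "z"]

Answer: ["n", "z"]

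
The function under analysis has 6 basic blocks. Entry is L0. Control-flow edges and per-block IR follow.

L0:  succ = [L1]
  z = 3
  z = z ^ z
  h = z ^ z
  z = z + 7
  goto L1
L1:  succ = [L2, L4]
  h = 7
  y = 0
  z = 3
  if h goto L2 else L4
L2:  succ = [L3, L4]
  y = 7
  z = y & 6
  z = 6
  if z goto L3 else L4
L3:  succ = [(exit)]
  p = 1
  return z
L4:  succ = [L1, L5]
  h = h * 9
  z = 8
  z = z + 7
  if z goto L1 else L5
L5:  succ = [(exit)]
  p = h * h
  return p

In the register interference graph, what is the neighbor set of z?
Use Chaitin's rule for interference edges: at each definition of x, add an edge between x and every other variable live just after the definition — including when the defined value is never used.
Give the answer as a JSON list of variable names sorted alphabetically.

Answer: ["h", "p"]

Working:
Block summaries:
  L0: {h,z} / ∅
  L1: {h,y,z} / ∅
  L2: {y,z} / ∅
  L3: {p} / {z}
  L4: {h,z} / {h}
  L5: {p} / {h}

Backward fixpoint:
  L0 li=∅ lo=∅
  L1 li=∅ lo={h}
  L2 li={h} lo={h,z}
  L3 li={z} lo=∅
  L4 li={h} lo={h}
  L5 li={h} lo=∅

Conflict graph:
  h: {y,z}
  p: {z}
  y: {h}
  z: {h,p}

N(z) = ["h", "p"]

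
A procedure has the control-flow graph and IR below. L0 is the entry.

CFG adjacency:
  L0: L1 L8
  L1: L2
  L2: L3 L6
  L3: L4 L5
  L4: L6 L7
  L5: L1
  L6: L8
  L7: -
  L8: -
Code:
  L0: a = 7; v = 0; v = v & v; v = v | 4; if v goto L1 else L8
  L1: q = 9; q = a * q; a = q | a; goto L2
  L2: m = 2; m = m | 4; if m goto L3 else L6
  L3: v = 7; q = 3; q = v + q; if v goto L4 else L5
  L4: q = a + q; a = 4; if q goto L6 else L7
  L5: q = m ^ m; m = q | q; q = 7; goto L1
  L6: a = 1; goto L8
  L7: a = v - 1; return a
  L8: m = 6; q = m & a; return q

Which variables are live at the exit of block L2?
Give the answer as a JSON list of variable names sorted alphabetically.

Answer: ["a", "m"]

Derivation:
Per-block:
  L0: {a,v} / ∅
  L1: {a,q} / {a}
  L2: {m} / ∅
  L3: {q,v} / ∅
  L4: {a,q} / {a,q}
  L5: {m,q} / {m}
  L6: {a} / ∅
  L7: {a} / {v}
  L8: {m,q} / {a}

Liveness:
  live L0: ∅→{a}
  live L1: {a}→{a}
  live L2: {a}→{a,m}
  live L3: {a,m}→{a,m,q,v}
  live L4: {a,q,v}→{v}
  live L5: {a,m}→{a}
  live L6: ∅→{a}
  live L7: {v}→∅
  live L8: {a}→∅

live-out(L2) = ["a", "m"]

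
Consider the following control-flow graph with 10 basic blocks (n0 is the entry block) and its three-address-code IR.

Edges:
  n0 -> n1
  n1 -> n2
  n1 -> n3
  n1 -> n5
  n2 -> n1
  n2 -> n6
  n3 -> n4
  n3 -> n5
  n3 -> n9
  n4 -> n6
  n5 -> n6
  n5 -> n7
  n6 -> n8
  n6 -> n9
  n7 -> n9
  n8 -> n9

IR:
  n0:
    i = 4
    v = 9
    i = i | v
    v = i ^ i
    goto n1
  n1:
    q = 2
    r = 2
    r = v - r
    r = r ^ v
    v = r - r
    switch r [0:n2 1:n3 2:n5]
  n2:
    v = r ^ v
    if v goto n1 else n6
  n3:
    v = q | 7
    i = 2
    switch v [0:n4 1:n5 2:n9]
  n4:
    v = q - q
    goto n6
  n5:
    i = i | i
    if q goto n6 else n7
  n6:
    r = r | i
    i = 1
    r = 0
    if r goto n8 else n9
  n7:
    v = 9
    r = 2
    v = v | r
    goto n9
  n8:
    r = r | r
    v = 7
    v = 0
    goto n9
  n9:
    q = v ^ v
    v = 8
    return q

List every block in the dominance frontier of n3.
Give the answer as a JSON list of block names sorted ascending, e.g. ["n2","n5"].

Answer: ["n5", "n6", "n9"]

Analysis:
idom tree: n1←n0 n2←n1 n3←n1 n4←n3 n5←n1 n6←n1 n7←n5 n8←n6 n9←n1
Join-block Dom:
  n1: preds {n0,n2}: {n0} ∩ {n0,n1,n2} = {n0}; idom=n0
  n5: preds {n1,n3}: {n0,n1} ∩ {n0,n1,n3} = {n0,n1}; idom=n1
  n6: preds {n2,n4,n5}: {n0,n1,n2} ∩ {n0,n1,n3,n4} ∩ {n0,n1,n5} = {n0,n1}; idom=n1
  n9: preds {n3,n6,n7,n8}: {n0,n1,n3} ∩ {n0,n1,n6} ∩ {n0,n1,n5,n7} ∩ {n0,n1,n6,n8} = {n0,n1}; idom=n1

Frontier:
  join n1 pred n0: · stop@n0
  join n1 pred n2: n2→n1 stop@n0
  join n5 pred n1: · stop@n1
  join n5 pred n3: n3 stop@n1
  join n6 pred n2: n2 stop@n1
  join n6 pred n4: n4→n3 stop@n1
  join n6 pred n5: n5 stop@n1
  join n9 pred n3: n3 stop@n1
  join n9 pred n6: n6 stop@n1
  join n9 pred n7: n7→n5 stop@n1
  join n9 pred n8: n8→n6 stop@n1
  n0: DF=∅
  n1: DF={n1}
  n2: DF={n1,n6}
  n3: DF={n5,n6,n9}
  n4: DF={n6}
  n5: DF={n6,n9}
  n6: DF={n9}
  n7: DF={n9}
  n8: DF={n9}
  n9: DF=∅

DF(n3) = ["n5", "n6", "n9"]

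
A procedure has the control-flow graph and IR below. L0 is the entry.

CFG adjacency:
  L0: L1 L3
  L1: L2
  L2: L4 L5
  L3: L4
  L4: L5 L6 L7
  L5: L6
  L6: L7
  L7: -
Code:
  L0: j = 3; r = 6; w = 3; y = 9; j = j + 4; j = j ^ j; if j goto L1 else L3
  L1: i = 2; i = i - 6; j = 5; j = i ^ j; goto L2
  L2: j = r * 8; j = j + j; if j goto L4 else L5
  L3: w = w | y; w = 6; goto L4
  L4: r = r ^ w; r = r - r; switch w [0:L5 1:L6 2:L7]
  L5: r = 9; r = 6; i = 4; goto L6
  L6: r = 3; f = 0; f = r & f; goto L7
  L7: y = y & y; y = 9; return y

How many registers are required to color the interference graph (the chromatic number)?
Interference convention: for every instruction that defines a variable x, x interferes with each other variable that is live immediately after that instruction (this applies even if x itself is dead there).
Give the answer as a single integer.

Answer: 5

Analysis:
def/use:
  L0: def={j,r,w,y} ue=∅
  L1: def={i,j} ue=∅
  L2: def={j} ue={r}
  L3: def={w} ue={w,y}
  L4: def={r} ue={r,w}
  L5: def={i,r} ue=∅
  L6: def={f,r} ue=∅
  L7: def={y} ue={y}

Live sets:
  L0: in=∅ out={r,w,y}
  L1: in={r,w,y} out={r,w,y}
  L2: in={r,w,y} out={r,w,y}
  L3: in={r,w,y} out={r,w,y}
  L4: in={r,w,y} out={y}
  L5: in={y} out={y}
  L6: in={y} out={y}
  L7: in={y} out=∅

Conflict graph:
  f: {r,y}
  i: {j,r,w,y}
  j: {i,r,w,y}
  r: {f,i,j,w,y}
  w: {i,j,r,y}
  y: {f,i,j,r,w}

Colouring:
  lower bound: {i,j,r,w,y} mutually conflict ⇒ χ ≥ 5
  assign f→R2 i→R2 j→R3 r→R0 w→R4 y→R1 — no edge inside a register ⇒ χ ≤ 5
  χ = 5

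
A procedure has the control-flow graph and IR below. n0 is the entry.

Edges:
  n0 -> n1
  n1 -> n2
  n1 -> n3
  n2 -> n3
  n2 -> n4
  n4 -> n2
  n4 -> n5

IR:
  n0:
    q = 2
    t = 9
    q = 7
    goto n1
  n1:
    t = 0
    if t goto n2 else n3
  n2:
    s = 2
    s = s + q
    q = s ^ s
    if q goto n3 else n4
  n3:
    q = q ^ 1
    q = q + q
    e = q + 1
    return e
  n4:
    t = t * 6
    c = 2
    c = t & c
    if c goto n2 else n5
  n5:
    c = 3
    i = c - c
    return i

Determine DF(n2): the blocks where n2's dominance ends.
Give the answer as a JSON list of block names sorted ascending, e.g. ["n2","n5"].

idom tree: n1←n0 n2←n1 n3←n1 n4←n2 n5←n4
Dom at joins:
  n2: preds {n1,n4}: {n0,n1} ∩ {n0,n1,n2,n4} = {n0,n1}; idom=n1
  n3: preds {n1,n2}: {n0,n1} ∩ {n0,n1,n2} = {n0,n1}; idom=n1

Frontier:
  join n2 pred n1: · stop@n1
  join n2 pred n4: n4→n2 stop@n1
  join n3 pred n1: · stop@n1
  join n3 pred n2: n2 stop@n1
  n0: DF=∅
  n1: DF=∅
  n2: DF={n2,n3}
  n3: DF=∅
  n4: DF={n2}
  n5: DF=∅

DF(n2) = ["n2", "n3"]

Answer: ["n2", "n3"]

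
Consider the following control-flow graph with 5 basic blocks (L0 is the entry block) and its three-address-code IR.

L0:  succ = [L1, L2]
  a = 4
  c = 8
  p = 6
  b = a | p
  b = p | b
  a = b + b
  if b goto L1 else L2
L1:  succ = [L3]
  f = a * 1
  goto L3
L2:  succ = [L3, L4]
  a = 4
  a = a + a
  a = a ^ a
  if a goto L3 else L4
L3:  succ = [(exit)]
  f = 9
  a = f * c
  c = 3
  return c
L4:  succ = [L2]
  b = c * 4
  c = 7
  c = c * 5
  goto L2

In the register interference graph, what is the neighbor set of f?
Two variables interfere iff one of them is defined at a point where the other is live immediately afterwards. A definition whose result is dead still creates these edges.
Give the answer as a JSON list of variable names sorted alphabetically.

Block summaries:
  L0 def {a,b,c,p} use ∅
  L1 def {f} use {a}
  L2 def {a} use ∅
  L3 def {a,c,f} use {c}
  L4 def {b,c} use {c}

Liveness:
  live L0: ∅→{a,c}
  live L1: {a,c}→{c}
  live L2: {c}→{c}
  live L3: {c}→∅
  live L4: {c}→{c}

Conflict graph:
  a↔{b,c,p}
  b↔{a,c,p}
  c↔{a,b,f,p}
  f↔{c}
  p↔{a,b,c}

N(f) = ["c"]

Answer: ["c"]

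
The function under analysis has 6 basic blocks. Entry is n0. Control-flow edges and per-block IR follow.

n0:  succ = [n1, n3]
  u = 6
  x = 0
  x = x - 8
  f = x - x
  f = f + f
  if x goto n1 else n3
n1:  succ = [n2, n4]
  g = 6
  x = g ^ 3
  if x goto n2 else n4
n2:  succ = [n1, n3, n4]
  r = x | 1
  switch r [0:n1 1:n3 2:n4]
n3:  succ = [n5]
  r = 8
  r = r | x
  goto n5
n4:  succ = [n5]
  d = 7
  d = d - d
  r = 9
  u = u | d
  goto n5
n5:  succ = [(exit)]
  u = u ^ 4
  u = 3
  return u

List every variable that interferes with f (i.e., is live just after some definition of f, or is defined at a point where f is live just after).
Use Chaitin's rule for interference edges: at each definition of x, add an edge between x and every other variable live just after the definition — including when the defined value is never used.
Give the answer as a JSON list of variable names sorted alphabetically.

def/use:
  n0: {f,u,x} / ∅
  n1: {g,x} / ∅
  n2: {r} / {x}
  n3: {r} / {x}
  n4: {d,r,u} / {u}
  n5: {u} / {u}

Liveness:
  live n0: ∅→{u,x}
  live n1: {u}→{u,x}
  live n2: {u,x}→{u,x}
  live n3: {u,x}→{u}
  live n4: {u}→{u}
  live n5: {u}→∅

Interference:
  d: {r,u}
  f: {u,x}
  g: {u}
  r: {d,u,x}
  u: {d,f,g,r,x}
  x: {f,r,u}

N(f) = ["u", "x"]

Answer: ["u", "x"]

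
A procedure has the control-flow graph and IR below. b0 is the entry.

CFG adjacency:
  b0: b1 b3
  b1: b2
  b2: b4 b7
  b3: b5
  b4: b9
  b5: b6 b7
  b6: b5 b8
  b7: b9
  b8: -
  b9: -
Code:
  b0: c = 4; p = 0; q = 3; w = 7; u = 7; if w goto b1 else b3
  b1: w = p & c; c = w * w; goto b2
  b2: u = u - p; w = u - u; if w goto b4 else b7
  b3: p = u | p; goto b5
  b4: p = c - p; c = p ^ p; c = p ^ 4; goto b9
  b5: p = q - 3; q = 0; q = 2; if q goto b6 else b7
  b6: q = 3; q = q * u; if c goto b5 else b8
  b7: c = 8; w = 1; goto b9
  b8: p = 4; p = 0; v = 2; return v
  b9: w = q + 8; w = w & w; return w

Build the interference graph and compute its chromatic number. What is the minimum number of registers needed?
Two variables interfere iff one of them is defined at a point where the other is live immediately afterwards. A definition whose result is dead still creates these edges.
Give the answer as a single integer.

Block summaries:
  b0 def {c,p,q,u,w} use ∅
  b1 def {c,w} use {c,p}
  b2 def {u,w} use {p,u}
  b3 def {p} use {p,u}
  b4 def {c,p} use {c,p}
  b5 def {p,q} use {q}
  b6 def {q} use {c,u}
  b7 def {c,w} use ∅
  b8 def {p,v} use ∅
  b9 def {w} use {q}

Liveness:
  live b0: ∅→{c,p,q,u}
  live b1: {c,p,q,u}→{c,p,q,u}
  live b2: {c,p,q,u}→{c,p,q}
  live b3: {c,p,q,u}→{c,q,u}
  live b4: {c,p,q}→{q}
  live b5: {c,q,u}→{c,q,u}
  live b6: {c,u}→{c,q,u}
  live b7: {q}→{q}
  live b8: ∅→∅
  live b9: {q}→∅

Conflict graph:
  c — {p,q,u,w}
  p — {c,q,u,w}
  q — {c,p,u,w}
  u — {c,p,q,w}
  v — ∅
  w — {c,p,q,u}

Chromatic number:
  lower bound: {c,p,q,u,w} mutually conflict ⇒ χ ≥ 5
  5-colouring: r0={c,v}  r1={p}  r2={q}  r3={u}  r4={w}
  χ = 5

Answer: 5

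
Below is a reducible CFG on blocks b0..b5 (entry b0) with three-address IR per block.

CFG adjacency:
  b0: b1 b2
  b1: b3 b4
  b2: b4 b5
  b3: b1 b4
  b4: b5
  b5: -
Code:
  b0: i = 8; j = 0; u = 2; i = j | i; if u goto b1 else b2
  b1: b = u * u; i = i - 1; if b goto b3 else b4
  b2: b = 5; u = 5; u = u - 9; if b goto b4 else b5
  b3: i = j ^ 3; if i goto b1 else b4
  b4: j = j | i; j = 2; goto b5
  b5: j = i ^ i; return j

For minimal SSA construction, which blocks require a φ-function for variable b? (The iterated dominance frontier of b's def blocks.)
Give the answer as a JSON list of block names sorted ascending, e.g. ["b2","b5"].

idom tree: b1←b0 b2←b0 b3←b1 b4←b0 b5←b0
Dom at joins:
  b1: preds {b0,b3}: {b0} ∩ {b0,b1,b3} = {b0}; idom=b0
  b4: preds {b1,b2,b3}: {b0,b1} ∩ {b0,b2} ∩ {b0,b1,b3} = {b0}; idom=b0
  b5: preds {b2,b4}: {b0,b2} ∩ {b0,b4} = {b0}; idom=b0

DF derivation:
  join b1 pred b0: · stop@b0
  join b1 pred b3: b3→b1 stop@b0
  join b4 pred b1: b1 stop@b0
  join b4 pred b2: b2 stop@b0
  join b4 pred b3: b3→b1 stop@b0
  join b5 pred b2: b2 stop@b0
  join b5 pred b4: b4 stop@b0
  b0 → ∅
  b1 → {b1,b4}
  b2 → {b4,b5}
  b3 → {b1,b4}
  b4 → {b5}
  b5 → ∅

φ for b: defs {b1,b2}
  DF⁺ = {b1,b4,b5}

Answer: ["b1", "b4", "b5"]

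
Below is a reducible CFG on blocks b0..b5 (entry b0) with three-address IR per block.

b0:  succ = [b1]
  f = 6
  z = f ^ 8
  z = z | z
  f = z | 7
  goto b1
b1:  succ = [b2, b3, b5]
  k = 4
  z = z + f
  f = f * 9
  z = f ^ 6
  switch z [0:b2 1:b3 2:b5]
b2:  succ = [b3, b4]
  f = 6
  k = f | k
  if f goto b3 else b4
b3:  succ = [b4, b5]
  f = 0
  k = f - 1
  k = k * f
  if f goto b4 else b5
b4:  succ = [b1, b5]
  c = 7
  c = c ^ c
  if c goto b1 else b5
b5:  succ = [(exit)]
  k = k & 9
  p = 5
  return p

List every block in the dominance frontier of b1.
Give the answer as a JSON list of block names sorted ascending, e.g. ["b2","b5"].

idom tree: b1←b0 b2←b1 b3←b1 b4←b1 b5←b1
Dom∩ at merges:
  b1: preds {b0,b4}: {b0} ∩ {b0,b1,b4} = {b0}; idom=b0
  b3: preds {b1,b2}: {b0,b1} ∩ {b0,b1,b2} = {b0,b1}; idom=b1
  b4: preds {b2,b3}: {b0,b1,b2} ∩ {b0,b1,b3} = {b0,b1}; idom=b1
  b5: preds {b1,b3,b4}: {b0,b1} ∩ {b0,b1,b3} ∩ {b0,b1,b4} = {b0,b1}; idom=b1

DF walk-up:
  b1←b0: walk · to b0
  b1←b4: walk b4→b1 to b0
  b3←b1: walk · to b1
  b3←b2: walk b2 to b1
  b4←b2: walk b2 to b1
  b4←b3: walk b3 to b1
  b5←b1: walk · to b1
  b5←b3: walk b3 to b1
  b5←b4: walk b4 to b1
  b0 → ∅
  b1 → {b1}
  b2 → {b3,b4}
  b3 → {b4,b5}
  b4 → {b1,b5}
  b5 → ∅

DF(b1) = ["b1"]

Answer: ["b1"]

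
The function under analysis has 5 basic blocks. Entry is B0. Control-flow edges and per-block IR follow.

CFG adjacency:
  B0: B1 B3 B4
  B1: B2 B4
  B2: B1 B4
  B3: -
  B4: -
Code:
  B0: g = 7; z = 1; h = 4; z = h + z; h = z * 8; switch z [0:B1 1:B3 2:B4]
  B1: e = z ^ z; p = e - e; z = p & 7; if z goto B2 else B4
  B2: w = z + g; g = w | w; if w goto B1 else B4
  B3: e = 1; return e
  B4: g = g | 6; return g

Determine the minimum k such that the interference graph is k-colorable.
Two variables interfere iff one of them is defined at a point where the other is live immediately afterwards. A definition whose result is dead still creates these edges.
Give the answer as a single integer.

Answer: 3

Derivation:
Per-block:
  B0: {g,h,z} / ∅
  B1: {e,p,z} / {z}
  B2: {g,w} / {g,z}
  B3: {e} / ∅
  B4: {g} / {g}

Liveness:
  B0 li=∅ lo={g,z}
  B1 li={g,z} lo={g,z}
  B2 li={g,z} lo={g,z}
  B3 li=∅ lo=∅
  B4 li={g} lo=∅

Conflict graph:
  e↔{g}
  g↔{e,h,p,w,z}
  h↔{g,z}
  p↔{g}
  w↔{g,z}
  z↔{g,h,w}

Chromatic number:
  lower bound: {g,h,z} mutually conflict ⇒ χ ≥ 3
  assign e→c1 g→c0 h→c2 p→c1 w→c2 z→c1 — no edge inside a register ⇒ χ ≤ 3
  χ = 3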